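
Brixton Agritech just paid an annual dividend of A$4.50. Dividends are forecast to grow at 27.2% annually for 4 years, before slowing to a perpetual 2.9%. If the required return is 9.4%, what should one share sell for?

A$156.81

Two-stage DDM. Project D₁…D_4 at 0.272, terminal growth 0.029, discount at r = 0.094.
D_1 = 5.7240
D_2 = 7.2809
D_3 = 9.2613
D_4 = 11.7804
Terminal value at t=4: TV = D_5/(r−g) = 12.1221/(0.094−0.029) = 186.4932
P₀ = 5.7240/(1+0.094)^1 + 7.2809/(1+0.094)^2 + 9.2613/(1+0.094)^3 + 11.7804/(1+0.094)^4 + 186.4932/(1+0.094)^4 = 156.8079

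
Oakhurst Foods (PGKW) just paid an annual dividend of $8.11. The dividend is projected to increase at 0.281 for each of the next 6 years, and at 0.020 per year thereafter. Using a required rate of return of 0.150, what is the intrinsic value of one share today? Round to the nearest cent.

Two-stage DDM. Project D₁…D_6 at 0.281, terminal growth 0.02, discount at r = 0.15.
D_1 = 10.3889
D_2 = 13.3082
D_3 = 17.0478
D_4 = 21.8382
D_5 = 27.9748
D_6 = 35.8357
Terminal value at t=6: TV = D_7/(r−g) = 36.5524/(0.15−0.02) = 281.1722
P₀ = 10.3889/(1+0.15)^1 + 13.3082/(1+0.15)^2 + 17.0478/(1+0.15)^3 + 21.8382/(1+0.15)^4 + 27.9748/(1+0.15)^5 + 35.8357/(1+0.15)^6 + 281.1722/(1+0.15)^6 = 193.7517

$193.75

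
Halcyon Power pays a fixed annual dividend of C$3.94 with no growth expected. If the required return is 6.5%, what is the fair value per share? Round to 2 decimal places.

C$60.62

Zero-growth DDM (perpetuity): P₀ = D/r = 3.94 / 0.065 = 60.6154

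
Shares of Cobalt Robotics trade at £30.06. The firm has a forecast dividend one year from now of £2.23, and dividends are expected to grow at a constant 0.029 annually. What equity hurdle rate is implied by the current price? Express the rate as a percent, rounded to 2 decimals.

10.32%

Rearranging the constant-growth DDM: r = D₁/P₀ + g.
r = 2.2300 / 30.06 + 0.029 = 0.07418 + 0.029 = 0.10318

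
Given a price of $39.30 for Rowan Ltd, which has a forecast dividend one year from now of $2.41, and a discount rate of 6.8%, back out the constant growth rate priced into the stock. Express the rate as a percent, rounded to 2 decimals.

0.67%

From P₀ = D₁/(r − g), the implied growth is g = r − D₁/P₀.
g = 0.068 − 2.41/39.30 = 0.068 − 0.06132 = 0.00668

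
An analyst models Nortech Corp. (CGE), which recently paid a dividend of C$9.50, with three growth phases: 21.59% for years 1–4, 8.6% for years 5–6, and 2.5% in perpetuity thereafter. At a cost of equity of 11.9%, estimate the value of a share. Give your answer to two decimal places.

Three-stage DDM. Project D₁…D_6; terminal Gordon value at t=6 with g = 0.025; discount at r = 0.119.
D_1 = 11.5511
D_2 = 14.0449
D_3 = 17.0772
D_4 = 20.7642
D_5 = 22.5499
D_6 = 24.4892
TV_6 = 25.1014/(0.119−0.025) = 267.0365
P₀ = Σ Dₜ/(1+r)ᵗ + TV_6/(1+r)^6 = 208.3127

C$208.31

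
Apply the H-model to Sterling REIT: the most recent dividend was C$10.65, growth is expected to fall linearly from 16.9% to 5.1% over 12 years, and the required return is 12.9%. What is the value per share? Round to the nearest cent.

H-model: P₀ = D₀[(1+g_L) + H(g_S−g_L)]/(r−g_L), with H = 12/2 = 6.
P₀ = 10.65 × [(1+0.051) + 6×(0.169−0.051)] / (0.129−0.051)
   = 10.65 × 1.7590 / 0.078 = 240.1712

C$240.17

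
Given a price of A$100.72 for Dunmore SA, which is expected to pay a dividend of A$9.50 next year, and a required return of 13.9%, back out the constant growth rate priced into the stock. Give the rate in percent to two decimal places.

4.47%

From P₀ = D₁/(r − g), the implied growth is g = r − D₁/P₀.
g = 0.139 − 9.50/100.72 = 0.139 − 0.09432 = 0.04468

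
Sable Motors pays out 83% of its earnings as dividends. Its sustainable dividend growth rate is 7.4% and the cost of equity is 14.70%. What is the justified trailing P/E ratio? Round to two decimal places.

12.21

Justified trailing P/E = b(1+g)/(r−g) = 0.83×(1+0.074)/(0.147−0.074) = 12.2112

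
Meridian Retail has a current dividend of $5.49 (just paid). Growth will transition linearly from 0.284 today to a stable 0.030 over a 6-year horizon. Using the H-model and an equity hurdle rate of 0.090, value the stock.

$163.97

H-model: P₀ = D₀[(1+g_L) + H(g_S−g_L)]/(r−g_L), with H = 6/2 = 3.
P₀ = 5.49 × [(1+0.03) + 3×(0.284−0.03)] / (0.09−0.03)
   = 5.49 × 1.7920 / 0.06 = 163.9680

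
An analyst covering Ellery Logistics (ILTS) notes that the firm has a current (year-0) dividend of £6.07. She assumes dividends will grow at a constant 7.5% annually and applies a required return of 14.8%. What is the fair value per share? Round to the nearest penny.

£89.39

Gordon growth model: P₀ = D₁/(r − g). D₁ = 6.07 × (1 + 0.075) = 6.5252.
P₀ = 6.5252 / (0.148 − 0.075) = 6.5252 / 0.073 = 89.3870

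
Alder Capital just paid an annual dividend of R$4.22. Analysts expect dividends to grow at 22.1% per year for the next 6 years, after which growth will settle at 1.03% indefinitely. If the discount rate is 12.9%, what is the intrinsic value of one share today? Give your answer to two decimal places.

Two-stage DDM. Project D₁…D_6 at 0.221, terminal growth 0.0103, discount at r = 0.129.
D_1 = 5.1526
D_2 = 6.2913
D_3 = 7.6817
D_4 = 9.3794
D_5 = 11.4522
D_6 = 13.9832
Terminal value at t=6: TV = D_7/(r−g) = 14.1272/(0.129−0.0103) = 119.0162
P₀ = 5.1526/(1+0.129)^1 + 6.2913/(1+0.129)^2 + 7.6817/(1+0.129)^3 + 9.3794/(1+0.129)^4 + 11.4522/(1+0.129)^5 + 13.9832/(1+0.129)^6 + 119.0162/(1+0.129)^6 = 91.0763

R$91.08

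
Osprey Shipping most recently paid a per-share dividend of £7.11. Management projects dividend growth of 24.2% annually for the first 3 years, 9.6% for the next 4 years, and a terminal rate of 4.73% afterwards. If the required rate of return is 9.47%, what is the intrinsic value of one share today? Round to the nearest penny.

£299.78

Three-stage DDM. Project D₁…D_7; terminal Gordon value at t=7 with g = 0.0473; discount at r = 0.0947.
D_1 = 8.8306
D_2 = 10.9676
D_3 = 13.6218
D_4 = 14.9295
D_5 = 16.3627
D_6 = 17.9335
D_7 = 19.6552
TV_7 = 20.5849/(0.0947−0.0473) = 434.2795
P₀ = Σ Dₜ/(1+r)ᵗ + TV_7/(1+r)^7 = 299.7777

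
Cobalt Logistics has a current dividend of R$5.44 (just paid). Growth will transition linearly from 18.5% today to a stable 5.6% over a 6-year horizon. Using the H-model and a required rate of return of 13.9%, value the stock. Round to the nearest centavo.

R$94.58

H-model: P₀ = D₀[(1+g_L) + H(g_S−g_L)]/(r−g_L), with H = 6/2 = 3.
P₀ = 5.44 × [(1+0.056) + 3×(0.185−0.056)] / (0.139−0.056)
   = 5.44 × 1.4430 / 0.083 = 94.5773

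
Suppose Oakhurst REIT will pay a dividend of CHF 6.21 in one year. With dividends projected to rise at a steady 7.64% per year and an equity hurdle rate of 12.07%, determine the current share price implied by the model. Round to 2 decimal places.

CHF 140.18

Gordon growth model: P₀ = D₁/(r − g), with D₁ = 6.21 given directly.
P₀ = 6.2100 / (0.1207 − 0.0764) = 6.2100 / 0.0443 = 140.1806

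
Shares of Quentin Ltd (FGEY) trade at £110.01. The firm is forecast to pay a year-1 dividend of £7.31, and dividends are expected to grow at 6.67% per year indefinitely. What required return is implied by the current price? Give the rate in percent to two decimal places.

13.31%

Rearranging the constant-growth DDM: r = D₁/P₀ + g.
r = 7.3100 / 110.01 + 0.0667 = 0.06645 + 0.0667 = 0.13315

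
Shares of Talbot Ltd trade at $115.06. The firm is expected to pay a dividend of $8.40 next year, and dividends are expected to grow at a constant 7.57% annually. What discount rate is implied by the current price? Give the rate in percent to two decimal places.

14.87%

Rearranging the constant-growth DDM: r = D₁/P₀ + g.
r = 8.4000 / 115.06 + 0.0757 = 0.07301 + 0.0757 = 0.14871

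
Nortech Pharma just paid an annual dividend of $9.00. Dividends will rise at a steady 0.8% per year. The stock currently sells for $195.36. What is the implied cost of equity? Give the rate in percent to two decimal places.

5.44%

Rearranging the constant-growth DDM: r = D₁/P₀ + g.
D₁ = 9.00 × (1 + 0.008) = 9.0720.
r = 9.0720 / 195.36 + 0.008 = 0.04644 + 0.008 = 0.05444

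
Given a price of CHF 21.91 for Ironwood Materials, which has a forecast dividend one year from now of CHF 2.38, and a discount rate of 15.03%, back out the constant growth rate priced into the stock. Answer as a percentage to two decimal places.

From P₀ = D₁/(r − g), the implied growth is g = r − D₁/P₀.
g = 0.1503 − 2.38/21.91 = 0.1503 − 0.10863 = 0.04167

4.17%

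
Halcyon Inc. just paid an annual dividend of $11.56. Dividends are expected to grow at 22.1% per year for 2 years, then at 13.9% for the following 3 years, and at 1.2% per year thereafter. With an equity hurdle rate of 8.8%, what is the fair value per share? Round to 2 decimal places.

Three-stage DDM. Project D₁…D_5; terminal Gordon value at t=5 with g = 0.012; discount at r = 0.088.
D_1 = 14.1148
D_2 = 17.2341
D_3 = 19.6297
D_4 = 22.3582
D_5 = 25.4660
TV_5 = 25.7716/(0.088−0.012) = 339.0996
P₀ = Σ Dₜ/(1+r)ᵗ + TV_5/(1+r)^5 = 297.8579

$297.86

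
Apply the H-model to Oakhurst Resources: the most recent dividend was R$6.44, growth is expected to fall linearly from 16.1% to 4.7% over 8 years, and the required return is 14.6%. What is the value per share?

R$97.77

H-model: P₀ = D₀[(1+g_L) + H(g_S−g_L)]/(r−g_L), with H = 8/2 = 4.
P₀ = 6.44 × [(1+0.047) + 4×(0.161−0.047)] / (0.146−0.047)
   = 6.44 × 1.5030 / 0.099 = 97.7709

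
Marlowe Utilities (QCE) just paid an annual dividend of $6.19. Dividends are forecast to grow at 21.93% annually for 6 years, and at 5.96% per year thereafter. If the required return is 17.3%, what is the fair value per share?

Two-stage DDM. Project D₁…D_6 at 0.2193, terminal growth 0.0596, discount at r = 0.173.
D_1 = 7.5475
D_2 = 9.2026
D_3 = 11.2208
D_4 = 13.6815
D_5 = 16.6818
D_6 = 20.3401
Terminal value at t=6: TV = D_7/(r−g) = 21.5524/(0.173−0.0596) = 190.0566
P₀ = 7.5475/(1+0.173)^1 + 9.2026/(1+0.173)^2 + 11.2208/(1+0.173)^3 + 13.6815/(1+0.173)^4 + 16.6818/(1+0.173)^5 + 20.3401/(1+0.173)^6 + 190.0566/(1+0.173)^6 = 115.5838

$115.58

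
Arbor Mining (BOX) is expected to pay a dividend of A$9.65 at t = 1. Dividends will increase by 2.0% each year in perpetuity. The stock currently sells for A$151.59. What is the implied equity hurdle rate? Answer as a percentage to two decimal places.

8.37%

Rearranging the constant-growth DDM: r = D₁/P₀ + g.
r = 9.6500 / 151.59 + 0.02 = 0.06366 + 0.02 = 0.08366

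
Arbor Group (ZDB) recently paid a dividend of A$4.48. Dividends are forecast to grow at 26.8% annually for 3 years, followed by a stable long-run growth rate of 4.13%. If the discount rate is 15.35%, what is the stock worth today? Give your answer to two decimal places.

A$71.52

Two-stage DDM. Project D₁…D_3 at 0.268, terminal growth 0.0413, discount at r = 0.1535.
D_1 = 5.6806
D_2 = 7.2031
D_3 = 9.1335
Terminal value at t=3: TV = D_4/(r−g) = 9.5107/(0.1535−0.0413) = 84.7654
P₀ = 5.6806/(1+0.1535)^1 + 7.2031/(1+0.1535)^2 + 9.1335/(1+0.1535)^3 + 84.7654/(1+0.1535)^3 = 71.5180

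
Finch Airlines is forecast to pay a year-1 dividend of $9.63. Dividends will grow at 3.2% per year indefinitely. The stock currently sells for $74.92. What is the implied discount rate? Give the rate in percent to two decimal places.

Rearranging the constant-growth DDM: r = D₁/P₀ + g.
r = 9.6300 / 74.92 + 0.032 = 0.12854 + 0.032 = 0.16054

16.05%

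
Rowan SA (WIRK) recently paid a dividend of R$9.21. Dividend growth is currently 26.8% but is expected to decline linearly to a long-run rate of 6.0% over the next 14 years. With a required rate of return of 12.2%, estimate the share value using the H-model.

R$373.75

H-model: P₀ = D₀[(1+g_L) + H(g_S−g_L)]/(r−g_L), with H = 14/2 = 7.
P₀ = 9.21 × [(1+0.06) + 7×(0.268−0.06)] / (0.122−0.06)
   = 9.21 × 2.5160 / 0.062 = 373.7477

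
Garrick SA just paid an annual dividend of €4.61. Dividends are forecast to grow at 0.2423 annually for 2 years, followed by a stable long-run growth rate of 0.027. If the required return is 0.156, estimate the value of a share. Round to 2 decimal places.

Two-stage DDM. Project D₁…D_2 at 0.2423, terminal growth 0.027, discount at r = 0.156.
D_1 = 5.7270
D_2 = 7.1147
Terminal value at t=2: TV = D_3/(r−g) = 7.3068/(0.156−0.027) = 56.6415
P₀ = 5.7270/(1+0.156)^1 + 7.1147/(1+0.156)^2 + 56.6415/(1+0.156)^2 = 52.6638

€52.66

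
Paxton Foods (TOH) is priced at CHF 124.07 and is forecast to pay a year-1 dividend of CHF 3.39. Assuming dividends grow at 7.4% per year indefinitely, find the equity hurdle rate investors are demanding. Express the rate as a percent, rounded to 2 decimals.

10.13%

Rearranging the constant-growth DDM: r = D₁/P₀ + g.
r = 3.3900 / 124.07 + 0.074 = 0.02732 + 0.074 = 0.10132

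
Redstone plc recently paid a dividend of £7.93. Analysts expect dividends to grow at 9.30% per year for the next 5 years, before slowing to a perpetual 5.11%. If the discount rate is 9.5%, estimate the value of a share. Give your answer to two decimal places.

£227.57

Two-stage DDM. Project D₁…D_5 at 0.093, terminal growth 0.0511, discount at r = 0.095.
D_1 = 8.6675
D_2 = 9.4736
D_3 = 10.3546
D_4 = 11.3176
D_5 = 12.3701
Terminal value at t=5: TV = D_6/(r−g) = 13.0022/(0.095−0.0511) = 296.1785
P₀ = 8.6675/(1+0.095)^1 + 9.4736/(1+0.095)^2 + 10.3546/(1+0.095)^3 + 11.3176/(1+0.095)^4 + 12.3701/(1+0.095)^5 + 296.1785/(1+0.095)^5 = 227.5740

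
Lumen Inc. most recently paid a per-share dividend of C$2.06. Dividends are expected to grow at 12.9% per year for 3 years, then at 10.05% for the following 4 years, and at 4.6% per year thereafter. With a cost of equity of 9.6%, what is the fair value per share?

Three-stage DDM. Project D₁…D_7; terminal Gordon value at t=7 with g = 0.046; discount at r = 0.096.
D_1 = 2.3257
D_2 = 2.6258
D_3 = 2.9645
D_4 = 3.2624
D_5 = 3.5903
D_6 = 3.9511
D_7 = 4.3482
TV_7 = 4.5482/(0.096−0.046) = 90.9643
P₀ = Σ Dₜ/(1+r)ᵗ + TV_7/(1+r)^7 = 63.5442

C$63.54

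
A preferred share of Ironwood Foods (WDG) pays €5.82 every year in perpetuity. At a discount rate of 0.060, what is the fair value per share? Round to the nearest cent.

Zero-growth DDM (perpetuity): P₀ = D/r = 5.82 / 0.06 = 97.0000

€97.00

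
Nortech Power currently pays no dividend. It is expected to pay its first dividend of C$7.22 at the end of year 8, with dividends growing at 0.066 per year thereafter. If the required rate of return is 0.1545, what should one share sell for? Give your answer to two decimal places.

C$29.84

Deferred-dividend DDM. At t=7 the remaining stream is a growing perpetuity with first payment D_8 = 7.22.
V_7 = D_8/(r−g) = 7.22/(0.1545−0.066) = 81.5819
P₀ = V_7/(1+r)^7 = 81.5819/(1+0.1545)^7 = 29.8426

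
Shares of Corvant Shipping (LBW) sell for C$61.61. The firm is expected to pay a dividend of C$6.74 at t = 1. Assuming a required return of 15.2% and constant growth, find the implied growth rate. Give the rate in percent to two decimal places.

4.26%

From P₀ = D₁/(r − g), the implied growth is g = r − D₁/P₀.
g = 0.152 − 6.74/61.61 = 0.152 − 0.10940 = 0.04260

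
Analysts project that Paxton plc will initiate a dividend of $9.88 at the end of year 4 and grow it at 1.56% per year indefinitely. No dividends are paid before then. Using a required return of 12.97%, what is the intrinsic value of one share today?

Deferred-dividend DDM. At t=3 the remaining stream is a growing perpetuity with first payment D_4 = 9.88.
V_3 = D_4/(r−g) = 9.88/(0.1297−0.0156) = 86.5907
P₀ = V_3/(1+r)^3 = 86.5907/(1+0.1297)^3 = 60.0595

$60.06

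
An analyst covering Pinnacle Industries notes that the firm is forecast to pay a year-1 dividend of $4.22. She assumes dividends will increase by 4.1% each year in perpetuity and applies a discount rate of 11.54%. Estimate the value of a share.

Gordon growth model: P₀ = D₁/(r − g), with D₁ = 4.22 given directly.
P₀ = 4.2200 / (0.1154 − 0.041) = 4.2200 / 0.0744 = 56.7204

$56.72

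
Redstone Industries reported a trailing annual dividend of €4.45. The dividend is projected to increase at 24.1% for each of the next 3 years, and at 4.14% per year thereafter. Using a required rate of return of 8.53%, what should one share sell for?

€175.39

Two-stage DDM. Project D₁…D_3 at 0.241, terminal growth 0.0414, discount at r = 0.0853.
D_1 = 5.5225
D_2 = 6.8534
D_3 = 8.5050
Terminal value at t=3: TV = D_4/(r−g) = 8.8571/(0.0853−0.0414) = 201.7569
P₀ = 5.5225/(1+0.0853)^1 + 6.8534/(1+0.0853)^2 + 8.5050/(1+0.0853)^3 + 201.7569/(1+0.0853)^3 = 175.3861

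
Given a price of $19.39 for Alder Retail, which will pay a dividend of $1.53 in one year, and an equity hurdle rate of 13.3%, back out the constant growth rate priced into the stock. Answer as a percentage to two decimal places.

5.41%

From P₀ = D₁/(r − g), the implied growth is g = r − D₁/P₀.
g = 0.133 − 1.53/19.39 = 0.133 − 0.07891 = 0.05409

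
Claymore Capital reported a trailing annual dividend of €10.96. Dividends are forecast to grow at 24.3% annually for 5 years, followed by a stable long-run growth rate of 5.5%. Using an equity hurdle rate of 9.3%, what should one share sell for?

€660.75

Two-stage DDM. Project D₁…D_5 at 0.243, terminal growth 0.055, discount at r = 0.093.
D_1 = 13.6233
D_2 = 16.9337
D_3 = 21.0486
D_4 = 26.1635
D_5 = 32.5212
Terminal value at t=5: TV = D_6/(r−g) = 34.3098/(0.093−0.055) = 902.8905
P₀ = 13.6233/(1+0.093)^1 + 16.9337/(1+0.093)^2 + 21.0486/(1+0.093)^3 + 26.1635/(1+0.093)^4 + 32.5212/(1+0.093)^5 + 902.8905/(1+0.093)^5 = 660.7466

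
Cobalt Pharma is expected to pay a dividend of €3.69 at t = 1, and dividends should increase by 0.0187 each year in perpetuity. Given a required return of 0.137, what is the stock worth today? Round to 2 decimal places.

Gordon growth model: P₀ = D₁/(r − g), with D₁ = 3.69 given directly.
P₀ = 3.6900 / (0.137 − 0.0187) = 3.6900 / 0.1183 = 31.1919

€31.19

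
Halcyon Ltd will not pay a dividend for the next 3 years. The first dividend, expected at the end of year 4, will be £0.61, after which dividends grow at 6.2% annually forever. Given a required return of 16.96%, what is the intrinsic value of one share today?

£3.54

Deferred-dividend DDM. At t=3 the remaining stream is a growing perpetuity with first payment D_4 = 0.61.
V_3 = D_4/(r−g) = 0.61/(0.1696−0.062) = 5.6691
P₀ = V_3/(1+r)^3 = 5.6691/(1+0.1696)^3 = 3.5433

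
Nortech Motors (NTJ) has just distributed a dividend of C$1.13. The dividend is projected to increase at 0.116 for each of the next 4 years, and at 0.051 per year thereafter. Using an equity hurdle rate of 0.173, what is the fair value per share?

Two-stage DDM. Project D₁…D_4 at 0.116, terminal growth 0.051, discount at r = 0.173.
D_1 = 1.2611
D_2 = 1.4074
D_3 = 1.5706
D_4 = 1.7528
Terminal value at t=4: TV = D_5/(r−g) = 1.8422/(0.173−0.051) = 15.1000
P₀ = 1.2611/(1+0.173)^1 + 1.4074/(1+0.173)^2 + 1.5706/(1+0.173)^3 + 1.7528/(1+0.173)^4 + 15.1000/(1+0.173)^4 = 11.9730

C$11.97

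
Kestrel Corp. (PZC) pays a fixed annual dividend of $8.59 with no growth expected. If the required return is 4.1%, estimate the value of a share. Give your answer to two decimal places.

Zero-growth DDM (perpetuity): P₀ = D/r = 8.59 / 0.041 = 209.5122

$209.51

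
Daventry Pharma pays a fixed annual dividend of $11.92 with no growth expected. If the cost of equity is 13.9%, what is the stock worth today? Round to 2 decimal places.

Zero-growth DDM (perpetuity): P₀ = D/r = 11.92 / 0.139 = 85.7554

$85.76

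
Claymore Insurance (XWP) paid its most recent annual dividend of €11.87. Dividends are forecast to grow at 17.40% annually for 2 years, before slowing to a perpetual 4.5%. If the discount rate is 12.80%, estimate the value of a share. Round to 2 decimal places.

€187.10

Two-stage DDM. Project D₁…D_2 at 0.174, terminal growth 0.045, discount at r = 0.128.
D_1 = 13.9354
D_2 = 16.3601
Terminal value at t=2: TV = D_3/(r−g) = 17.0963/(0.128−0.045) = 205.9800
P₀ = 13.9354/(1+0.128)^1 + 16.3601/(1+0.128)^2 + 205.9800/(1+0.128)^2 = 187.0970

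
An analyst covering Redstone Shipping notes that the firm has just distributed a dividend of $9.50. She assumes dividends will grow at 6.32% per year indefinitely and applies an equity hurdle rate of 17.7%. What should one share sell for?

Gordon growth model: P₀ = D₁/(r − g). D₁ = 9.50 × (1 + 0.0632) = 10.1004.
P₀ = 10.1004 / (0.177 − 0.0632) = 10.1004 / 0.1138 = 88.7557

$88.76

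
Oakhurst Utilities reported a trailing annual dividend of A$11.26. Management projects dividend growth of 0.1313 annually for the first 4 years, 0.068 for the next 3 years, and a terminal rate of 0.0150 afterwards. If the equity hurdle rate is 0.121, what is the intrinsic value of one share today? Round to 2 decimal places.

Three-stage DDM. Project D₁…D_7; terminal Gordon value at t=7 with g = 0.015; discount at r = 0.121.
D_1 = 12.7384
D_2 = 14.4110
D_3 = 16.3032
D_4 = 18.4438
D_5 = 19.6979
D_6 = 21.0374
D_7 = 22.4679
TV_7 = 22.8050/(0.121−0.015) = 215.1411
P₀ = Σ Dₜ/(1+r)ᵗ + TV_7/(1+r)^7 = 174.6257

A$174.63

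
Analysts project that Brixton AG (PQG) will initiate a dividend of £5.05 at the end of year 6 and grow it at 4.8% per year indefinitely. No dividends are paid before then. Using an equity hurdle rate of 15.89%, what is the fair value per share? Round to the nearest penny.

£21.78

Deferred-dividend DDM. At t=5 the remaining stream is a growing perpetuity with first payment D_6 = 5.05.
V_5 = D_6/(r−g) = 5.05/(0.1589−0.048) = 45.5365
P₀ = V_5/(1+r)^5 = 45.5365/(1+0.1589)^5 = 21.7836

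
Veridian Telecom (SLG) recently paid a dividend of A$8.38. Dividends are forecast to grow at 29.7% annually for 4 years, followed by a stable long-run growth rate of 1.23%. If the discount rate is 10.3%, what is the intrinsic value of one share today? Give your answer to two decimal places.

Two-stage DDM. Project D₁…D_4 at 0.297, terminal growth 0.0123, discount at r = 0.103.
D_1 = 10.8689
D_2 = 14.0969
D_3 = 18.2837
D_4 = 23.7140
Terminal value at t=4: TV = D_5/(r−g) = 24.0056/(0.103−0.0123) = 264.6707
P₀ = 10.8689/(1+0.103)^1 + 14.0969/(1+0.103)^2 + 18.2837/(1+0.103)^3 + 23.7140/(1+0.103)^4 + 264.6707/(1+0.103)^4 = 229.9024

A$229.90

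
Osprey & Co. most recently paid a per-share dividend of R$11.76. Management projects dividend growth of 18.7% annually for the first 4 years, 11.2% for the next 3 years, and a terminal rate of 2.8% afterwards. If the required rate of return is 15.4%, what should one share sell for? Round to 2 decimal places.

R$183.28

Three-stage DDM. Project D₁…D_7; terminal Gordon value at t=7 with g = 0.028; discount at r = 0.154.
D_1 = 13.9591
D_2 = 16.5695
D_3 = 19.6680
D_4 = 23.3459
D_5 = 25.9606
D_6 = 28.8682
D_7 = 32.1014
TV_7 = 33.0003/(0.154−0.028) = 261.9070
P₀ = Σ Dₜ/(1+r)ᵗ + TV_7/(1+r)^7 = 183.2831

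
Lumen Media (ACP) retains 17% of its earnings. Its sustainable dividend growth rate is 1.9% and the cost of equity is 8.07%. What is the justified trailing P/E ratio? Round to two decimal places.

Payout ratio b = 1 − 0.17 = 0.83.
Justified trailing P/E = b(1+g)/(r−g) = 0.83×(1+0.019)/(0.0807−0.019) = 13.7078

13.71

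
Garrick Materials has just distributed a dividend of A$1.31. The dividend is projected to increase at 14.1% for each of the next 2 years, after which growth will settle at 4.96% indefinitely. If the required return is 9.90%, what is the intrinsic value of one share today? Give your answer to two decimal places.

Two-stage DDM. Project D₁…D_2 at 0.141, terminal growth 0.0496, discount at r = 0.099.
D_1 = 1.4947
D_2 = 1.7055
Terminal value at t=2: TV = D_3/(r−g) = 1.7901/(0.099−0.0496) = 36.2359
P₀ = 1.4947/(1+0.099)^1 + 1.7055/(1+0.099)^2 + 36.2359/(1+0.099)^2 = 32.7737

A$32.77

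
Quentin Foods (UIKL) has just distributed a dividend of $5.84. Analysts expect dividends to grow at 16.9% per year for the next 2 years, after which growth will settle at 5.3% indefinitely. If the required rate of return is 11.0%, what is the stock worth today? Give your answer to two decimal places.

Two-stage DDM. Project D₁…D_2 at 0.169, terminal growth 0.053, discount at r = 0.11.
D_1 = 6.8270
D_2 = 7.9807
Terminal value at t=2: TV = D_3/(r−g) = 8.4037/(0.11−0.053) = 147.4332
P₀ = 6.8270/(1+0.11)^1 + 7.9807/(1+0.11)^2 + 147.4332/(1+0.11)^2 = 132.2879

$132.29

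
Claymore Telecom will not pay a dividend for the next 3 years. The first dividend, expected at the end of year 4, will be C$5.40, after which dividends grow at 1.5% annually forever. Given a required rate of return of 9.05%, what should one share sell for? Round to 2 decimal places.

Deferred-dividend DDM. At t=3 the remaining stream is a growing perpetuity with first payment D_4 = 5.40.
V_3 = D_4/(r−g) = 5.40/(0.0905−0.015) = 71.5232
P₀ = V_3/(1+r)^3 = 71.5232/(1+0.0905)^3 = 55.1531

C$55.15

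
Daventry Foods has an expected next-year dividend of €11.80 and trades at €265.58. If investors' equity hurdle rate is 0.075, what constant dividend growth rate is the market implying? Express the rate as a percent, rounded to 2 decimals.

From P₀ = D₁/(r − g), the implied growth is g = r − D₁/P₀.
g = 0.075 − 11.80/265.58 = 0.075 − 0.04443 = 0.03057

3.06%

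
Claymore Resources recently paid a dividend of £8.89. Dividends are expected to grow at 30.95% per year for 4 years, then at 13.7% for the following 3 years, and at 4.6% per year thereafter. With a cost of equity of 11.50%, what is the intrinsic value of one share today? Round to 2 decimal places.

Three-stage DDM. Project D₁…D_7; terminal Gordon value at t=7 with g = 0.046; discount at r = 0.115.
D_1 = 11.6415
D_2 = 15.2445
D_3 = 19.9627
D_4 = 26.1411
D_5 = 29.7224
D_6 = 33.7944
D_7 = 38.4242
TV_7 = 40.1917/(0.115−0.046) = 582.4890
P₀ = Σ Dₜ/(1+r)ᵗ + TV_7/(1+r)^7 = 378.6567

£378.66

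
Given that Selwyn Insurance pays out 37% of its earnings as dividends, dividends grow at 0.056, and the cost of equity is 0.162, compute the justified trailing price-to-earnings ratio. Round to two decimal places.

Justified trailing P/E = b(1+g)/(r−g) = 0.37×(1+0.056)/(0.162−0.056) = 3.6860

3.69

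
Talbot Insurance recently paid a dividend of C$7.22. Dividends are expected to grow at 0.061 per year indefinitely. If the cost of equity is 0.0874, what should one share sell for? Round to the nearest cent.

Gordon growth model: P₀ = D₁/(r − g). D₁ = 7.22 × (1 + 0.061) = 7.6604.
P₀ = 7.6604 / (0.0874 − 0.061) = 7.6604 / 0.0264 = 290.1674

C$290.17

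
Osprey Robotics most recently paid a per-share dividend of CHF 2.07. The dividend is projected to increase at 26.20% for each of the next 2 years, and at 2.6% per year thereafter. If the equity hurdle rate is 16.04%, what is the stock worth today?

Two-stage DDM. Project D₁…D_2 at 0.262, terminal growth 0.026, discount at r = 0.1604.
D_1 = 2.6123
D_2 = 3.2968
Terminal value at t=2: TV = D_3/(r−g) = 3.3825/(0.1604−0.026) = 25.1673
P₀ = 2.6123/(1+0.1604)^1 + 3.2968/(1+0.1604)^2 + 25.1673/(1+0.1604)^2 = 23.3901

CHF 23.39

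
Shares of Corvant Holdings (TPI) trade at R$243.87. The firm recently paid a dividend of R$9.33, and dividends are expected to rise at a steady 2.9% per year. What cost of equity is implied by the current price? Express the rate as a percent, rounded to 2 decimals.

Rearranging the constant-growth DDM: r = D₁/P₀ + g.
D₁ = 9.33 × (1 + 0.029) = 9.6006.
r = 9.6006 / 243.87 + 0.029 = 0.03937 + 0.029 = 0.06837

6.84%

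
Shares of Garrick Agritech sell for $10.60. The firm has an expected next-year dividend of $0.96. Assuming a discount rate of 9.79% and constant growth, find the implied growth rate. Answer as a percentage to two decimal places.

0.73%

From P₀ = D₁/(r − g), the implied growth is g = r − D₁/P₀.
g = 0.0979 − 0.96/10.60 = 0.0979 − 0.09057 = 0.00733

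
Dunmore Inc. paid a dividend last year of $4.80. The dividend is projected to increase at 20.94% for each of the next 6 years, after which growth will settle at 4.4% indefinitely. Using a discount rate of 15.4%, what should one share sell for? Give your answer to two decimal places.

Two-stage DDM. Project D₁…D_6 at 0.2094, terminal growth 0.044, discount at r = 0.154.
D_1 = 5.8051
D_2 = 7.0207
D_3 = 8.4908
D_4 = 10.2688
D_5 = 12.4191
D_6 = 15.0197
Terminal value at t=6: TV = D_7/(r−g) = 15.6806/(0.154−0.044) = 142.5505
P₀ = 5.8051/(1+0.154)^1 + 7.0207/(1+0.154)^2 + 8.4908/(1+0.154)^3 + 10.2688/(1+0.154)^4 + 12.4191/(1+0.154)^5 + 15.0197/(1+0.154)^6 + 142.5505/(1+0.154)^6 = 94.4033

$94.40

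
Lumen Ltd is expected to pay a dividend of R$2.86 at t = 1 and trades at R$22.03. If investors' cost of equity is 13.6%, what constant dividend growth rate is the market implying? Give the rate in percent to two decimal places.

From P₀ = D₁/(r − g), the implied growth is g = r − D₁/P₀.
g = 0.136 − 2.86/22.03 = 0.136 − 0.12982 = 0.00618

0.62%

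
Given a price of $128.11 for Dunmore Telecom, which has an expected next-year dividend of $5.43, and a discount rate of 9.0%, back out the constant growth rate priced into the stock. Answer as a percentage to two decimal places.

From P₀ = D₁/(r − g), the implied growth is g = r − D₁/P₀.
g = 0.09 − 5.43/128.11 = 0.09 − 0.04239 = 0.04761

4.76%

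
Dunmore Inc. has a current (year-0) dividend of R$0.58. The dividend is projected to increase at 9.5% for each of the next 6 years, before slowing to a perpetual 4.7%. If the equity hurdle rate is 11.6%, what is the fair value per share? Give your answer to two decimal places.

R$11.11

Two-stage DDM. Project D₁…D_6 at 0.095, terminal growth 0.047, discount at r = 0.116.
D_1 = 0.6351
D_2 = 0.6954
D_3 = 0.7615
D_4 = 0.8338
D_5 = 0.9131
D_6 = 0.9998
Terminal value at t=6: TV = D_7/(r−g) = 1.0468/(0.116−0.047) = 15.1709
P₀ = 0.6351/(1+0.116)^1 + 0.6954/(1+0.116)^2 + 0.7615/(1+0.116)^3 + 0.8338/(1+0.116)^4 + 0.9131/(1+0.116)^5 + 0.9998/(1+0.116)^6 + 15.1709/(1+0.116)^6 = 11.1107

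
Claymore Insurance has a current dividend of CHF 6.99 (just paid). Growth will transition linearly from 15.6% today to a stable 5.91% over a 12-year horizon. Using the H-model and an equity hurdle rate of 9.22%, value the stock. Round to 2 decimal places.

CHF 346.44

H-model: P₀ = D₀[(1+g_L) + H(g_S−g_L)]/(r−g_L), with H = 12/2 = 6.
P₀ = 6.99 × [(1+0.0591) + 6×(0.156−0.0591)] / (0.0922−0.0591)
   = 6.99 × 1.6405 / 0.0331 = 346.4379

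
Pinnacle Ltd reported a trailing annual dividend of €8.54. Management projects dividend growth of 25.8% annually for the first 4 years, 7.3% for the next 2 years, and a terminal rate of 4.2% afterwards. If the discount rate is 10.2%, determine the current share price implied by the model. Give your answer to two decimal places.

€314.74

Three-stage DDM. Project D₁…D_6; terminal Gordon value at t=6 with g = 0.042; discount at r = 0.102.
D_1 = 10.7433
D_2 = 13.5151
D_3 = 17.0020
D_4 = 21.3885
D_5 = 22.9499
D_6 = 24.6252
TV_6 = 25.6595/(0.102−0.042) = 427.6578
P₀ = Σ Dₜ/(1+r)ᵗ + TV_6/(1+r)^6 = 314.7409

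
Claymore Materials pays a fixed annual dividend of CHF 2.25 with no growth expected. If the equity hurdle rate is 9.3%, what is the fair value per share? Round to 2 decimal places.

Zero-growth DDM (perpetuity): P₀ = D/r = 2.25 / 0.093 = 24.1935

CHF 24.19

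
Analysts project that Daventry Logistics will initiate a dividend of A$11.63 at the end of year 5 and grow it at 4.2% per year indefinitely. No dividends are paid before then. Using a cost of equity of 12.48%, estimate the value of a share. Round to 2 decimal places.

A$87.75

Deferred-dividend DDM. At t=4 the remaining stream is a growing perpetuity with first payment D_5 = 11.63.
V_4 = D_5/(r−g) = 11.63/(0.1248−0.042) = 140.4589
P₀ = V_4/(1+r)^4 = 140.4589/(1+0.1248)^4 = 87.7502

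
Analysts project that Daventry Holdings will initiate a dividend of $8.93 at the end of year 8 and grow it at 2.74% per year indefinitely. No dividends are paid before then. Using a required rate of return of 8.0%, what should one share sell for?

Deferred-dividend DDM. At t=7 the remaining stream is a growing perpetuity with first payment D_8 = 8.93.
V_7 = D_8/(r−g) = 8.93/(0.08−0.0274) = 169.7719
P₀ = V_7/(1+r)^7 = 169.7719/(1+0.08)^7 = 99.0603

$99.06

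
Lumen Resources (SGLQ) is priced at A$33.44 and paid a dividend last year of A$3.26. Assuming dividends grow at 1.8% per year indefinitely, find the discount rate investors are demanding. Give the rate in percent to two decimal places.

Rearranging the constant-growth DDM: r = D₁/P₀ + g.
D₁ = 3.26 × (1 + 0.018) = 3.3187.
r = 3.3187 / 33.44 + 0.018 = 0.09924 + 0.018 = 0.11724

11.72%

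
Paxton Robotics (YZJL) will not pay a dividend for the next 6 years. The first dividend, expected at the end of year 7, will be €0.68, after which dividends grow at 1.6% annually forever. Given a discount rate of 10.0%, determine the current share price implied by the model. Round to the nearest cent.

Deferred-dividend DDM. At t=6 the remaining stream is a growing perpetuity with first payment D_7 = 0.68.
V_6 = D_7/(r−g) = 0.68/(0.1−0.016) = 8.0952
P₀ = V_6/(1+r)^6 = 8.0952/(1+0.1)^6 = 4.5696

€4.57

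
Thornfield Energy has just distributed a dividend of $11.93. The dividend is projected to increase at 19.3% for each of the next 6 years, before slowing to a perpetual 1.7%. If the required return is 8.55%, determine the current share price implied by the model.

Two-stage DDM. Project D₁…D_6 at 0.193, terminal growth 0.017, discount at r = 0.0855.
D_1 = 14.2325
D_2 = 16.9794
D_3 = 20.2564
D_4 = 24.1659
D_5 = 28.8299
D_6 = 34.3940
Terminal value at t=6: TV = D_7/(r−g) = 34.9787/(0.0855−0.017) = 510.6384
P₀ = 14.2325/(1+0.0855)^1 + 16.9794/(1+0.0855)^2 + 20.2564/(1+0.0855)^3 + 24.1659/(1+0.0855)^4 + 28.8299/(1+0.0855)^5 + 34.3940/(1+0.0855)^6 + 510.6384/(1+0.0855)^6 = 413.0455

$413.05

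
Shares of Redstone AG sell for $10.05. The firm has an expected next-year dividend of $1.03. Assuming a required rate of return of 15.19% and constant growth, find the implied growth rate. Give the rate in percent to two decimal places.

From P₀ = D₁/(r − g), the implied growth is g = r − D₁/P₀.
g = 0.1519 − 1.03/10.05 = 0.1519 − 0.10249 = 0.04941

4.94%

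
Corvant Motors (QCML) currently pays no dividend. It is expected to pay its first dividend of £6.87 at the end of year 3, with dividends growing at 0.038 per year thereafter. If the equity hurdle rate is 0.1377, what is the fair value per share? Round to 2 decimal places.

Deferred-dividend DDM. At t=2 the remaining stream is a growing perpetuity with first payment D_3 = 6.87.
V_2 = D_3/(r−g) = 6.87/(0.1377−0.038) = 68.9067
P₀ = V_2/(1+r)^2 = 68.9067/(1+0.1377)^2 = 53.2361

£53.24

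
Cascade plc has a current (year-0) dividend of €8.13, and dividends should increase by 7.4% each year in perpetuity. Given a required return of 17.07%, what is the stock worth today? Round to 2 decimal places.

€90.30

Gordon growth model: P₀ = D₁/(r − g). D₁ = 8.13 × (1 + 0.074) = 8.7316.
P₀ = 8.7316 / (0.1707 − 0.074) = 8.7316 / 0.0967 = 90.2960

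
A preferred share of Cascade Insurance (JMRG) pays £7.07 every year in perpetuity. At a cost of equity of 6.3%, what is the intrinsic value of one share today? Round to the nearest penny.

Zero-growth DDM (perpetuity): P₀ = D/r = 7.07 / 0.063 = 112.2222

£112.22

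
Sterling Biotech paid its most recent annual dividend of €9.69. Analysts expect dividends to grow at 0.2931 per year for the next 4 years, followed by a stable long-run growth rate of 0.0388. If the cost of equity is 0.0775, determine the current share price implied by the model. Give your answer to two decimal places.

€601.95

Two-stage DDM. Project D₁…D_4 at 0.2931, terminal growth 0.0388, discount at r = 0.0775.
D_1 = 12.5301
D_2 = 16.2027
D_3 = 20.9517
D_4 = 27.0927
Terminal value at t=4: TV = D_5/(r−g) = 28.1439/(0.0775−0.0388) = 727.2324
P₀ = 12.5301/(1+0.0775)^1 + 16.2027/(1+0.0775)^2 + 20.9517/(1+0.0775)^3 + 27.0927/(1+0.0775)^4 + 727.2324/(1+0.0775)^4 = 601.9480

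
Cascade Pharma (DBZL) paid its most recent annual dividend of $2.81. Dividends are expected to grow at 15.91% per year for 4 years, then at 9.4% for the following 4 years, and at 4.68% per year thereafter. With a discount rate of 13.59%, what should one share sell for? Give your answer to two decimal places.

Three-stage DDM. Project D₁…D_8; terminal Gordon value at t=8 with g = 0.0468; discount at r = 0.1359.
D_1 = 3.2571
D_2 = 3.7753
D_3 = 4.3759
D_4 = 5.0721
D_5 = 5.5489
D_6 = 6.0705
D_7 = 6.6411
D_8 = 7.2654
TV_8 = 7.6054/(0.1359−0.0468) = 85.3582
P₀ = Σ Dₜ/(1+r)ᵗ + TV_8/(1+r)^8 = 53.7276

$53.73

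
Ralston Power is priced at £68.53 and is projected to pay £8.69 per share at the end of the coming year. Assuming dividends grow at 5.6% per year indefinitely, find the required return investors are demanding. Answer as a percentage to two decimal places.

18.28%

Rearranging the constant-growth DDM: r = D₁/P₀ + g.
r = 8.6900 / 68.53 + 0.056 = 0.12681 + 0.056 = 0.18281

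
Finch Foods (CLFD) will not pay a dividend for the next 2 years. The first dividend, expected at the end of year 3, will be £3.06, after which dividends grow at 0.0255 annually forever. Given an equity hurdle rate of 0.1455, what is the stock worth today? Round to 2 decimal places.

Deferred-dividend DDM. At t=2 the remaining stream is a growing perpetuity with first payment D_3 = 3.06.
V_2 = D_3/(r−g) = 3.06/(0.1455−0.0255) = 25.5000
P₀ = V_2/(1+r)^2 = 25.5000/(1+0.1455)^2 = 19.4335

£19.43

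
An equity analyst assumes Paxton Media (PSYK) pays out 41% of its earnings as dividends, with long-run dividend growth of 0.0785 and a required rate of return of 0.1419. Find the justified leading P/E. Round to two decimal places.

Justified leading P/E = b/(r−g) = 0.41/(0.1419−0.0785) = 6.4669

6.47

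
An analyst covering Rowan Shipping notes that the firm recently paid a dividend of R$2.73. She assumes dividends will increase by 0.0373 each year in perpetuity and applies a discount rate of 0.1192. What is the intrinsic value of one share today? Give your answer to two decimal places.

R$34.58

Gordon growth model: P₀ = D₁/(r − g). D₁ = 2.73 × (1 + 0.0373) = 2.8318.
P₀ = 2.8318 / (0.1192 − 0.0373) = 2.8318 / 0.0819 = 34.5767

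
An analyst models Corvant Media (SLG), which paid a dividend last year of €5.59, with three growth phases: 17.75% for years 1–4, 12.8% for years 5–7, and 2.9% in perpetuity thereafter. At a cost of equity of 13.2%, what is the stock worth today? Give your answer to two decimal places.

€108.88

Three-stage DDM. Project D₁…D_7; terminal Gordon value at t=7 with g = 0.029; discount at r = 0.132.
D_1 = 6.5822
D_2 = 7.7506
D_3 = 9.1263
D_4 = 10.7462
D_5 = 12.1217
D_6 = 13.6733
D_7 = 15.4235
TV_7 = 15.8708/(0.132−0.029) = 154.0852
P₀ = Σ Dₜ/(1+r)ᵗ + TV_7/(1+r)^7 = 108.8836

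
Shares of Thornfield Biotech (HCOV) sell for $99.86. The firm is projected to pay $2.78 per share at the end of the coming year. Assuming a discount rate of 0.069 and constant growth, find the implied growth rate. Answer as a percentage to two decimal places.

From P₀ = D₁/(r − g), the implied growth is g = r − D₁/P₀.
g = 0.069 − 2.78/99.86 = 0.069 − 0.02784 = 0.04116

4.12%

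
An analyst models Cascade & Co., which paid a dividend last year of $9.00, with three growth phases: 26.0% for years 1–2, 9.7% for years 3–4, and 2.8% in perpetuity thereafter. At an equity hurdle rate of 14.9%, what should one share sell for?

$124.71

Three-stage DDM. Project D₁…D_4; terminal Gordon value at t=4 with g = 0.028; discount at r = 0.149.
D_1 = 11.3400
D_2 = 14.2884
D_3 = 15.6744
D_4 = 17.1948
TV_4 = 17.6762/(0.149−0.028) = 146.0847
P₀ = Σ Dₜ/(1+r)ᵗ + TV_4/(1+r)^4 = 124.7064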